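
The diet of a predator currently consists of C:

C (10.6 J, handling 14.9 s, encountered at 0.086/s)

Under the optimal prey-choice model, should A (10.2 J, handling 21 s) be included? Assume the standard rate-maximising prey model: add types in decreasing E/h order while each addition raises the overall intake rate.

Intake rate on the current diet: R = (0.086×10.6) / (1 + 0.086×14.9) = 0.9116/2.281 = 0.3996 J/s.
A: E/h = 10.2/21 = 0.4857 J/s.
Since 0.4857 > R, including A increases the long-run rate.

Yes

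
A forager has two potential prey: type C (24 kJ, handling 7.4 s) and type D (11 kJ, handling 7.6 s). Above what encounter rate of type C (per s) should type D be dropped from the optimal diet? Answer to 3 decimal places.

At the threshold, the rate on type C alone equals the profitability of type D: λ·24/(1 + λ·7.4) = 11/7.6 = 1.447.
Rearranging, λ(24 − 1.447×7.4) = 1.447, so λ = 1.447/13.29 = 0.1089 per s.

0.109 per s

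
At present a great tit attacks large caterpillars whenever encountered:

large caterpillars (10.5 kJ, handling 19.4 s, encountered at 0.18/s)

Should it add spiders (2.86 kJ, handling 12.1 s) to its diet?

No

On large caterpillars alone, R = ΣλE/(1+Σλh) = 1.89/4.492 = 0.4207 kJ/s.
spiders: E/h = 2.86/12.1 = 0.2364 kJ/s.
Since 0.2364 < R, time spent handling spiders is better spent searching.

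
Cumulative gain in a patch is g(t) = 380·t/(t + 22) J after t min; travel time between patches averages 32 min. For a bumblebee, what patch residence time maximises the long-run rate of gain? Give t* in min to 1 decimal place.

Optimal t* satisfies g'(t*) = g(t*)/(T + t*).
g'(t) = 380·22/(t + 22)². Setting 380·22/(t+22)² = 380t/[(t+22)(32+t)] gives 22(32+t) = t(t+22), so t² = 22×32 = 704.
t* = √704 = 26.53 min.

26.5 min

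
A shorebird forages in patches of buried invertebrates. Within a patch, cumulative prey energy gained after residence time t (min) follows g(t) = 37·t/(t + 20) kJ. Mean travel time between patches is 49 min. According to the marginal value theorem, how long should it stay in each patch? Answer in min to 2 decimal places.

By the marginal value theorem, leave when the instantaneous gain rate g'(t) equals the habitat-wide average g(t)/(T + t).
g'(t) = 37·20/(t + 20)². Setting 37·20/(t+20)² = 37t/[(t+20)(49+t)] gives 20(49+t) = t(t+20), so t² = 20×49 = 980.
t* = √980 = 31.3 min.

31.30 min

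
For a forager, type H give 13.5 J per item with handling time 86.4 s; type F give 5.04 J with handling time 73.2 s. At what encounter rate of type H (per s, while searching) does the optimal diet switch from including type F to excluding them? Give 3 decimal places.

0.009 per s

The zero-one rule: include type F iff E₂/h₂ > λE₁/(1+λh₁). Equality gives the switch point.
λE₁h₂ = E₂ + λE₂h₁ ⇒ λ = E₂/(E₁h₂ − E₂h₁) = 5.04/(988.2 − 435.5) = 0.009118 per s.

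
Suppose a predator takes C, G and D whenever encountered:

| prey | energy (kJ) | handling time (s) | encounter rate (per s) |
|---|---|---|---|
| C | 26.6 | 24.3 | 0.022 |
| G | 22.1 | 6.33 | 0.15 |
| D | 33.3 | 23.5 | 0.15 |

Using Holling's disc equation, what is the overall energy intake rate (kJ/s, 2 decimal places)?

Energy encountered per unit search time: 0.022×26.6 + 0.15×22.1 + 0.15×33.3 = 8.895 kJ/s.
Handling time per unit search time: 0.022×24.3 + 0.15×6.33 + 0.15×23.5 = 5.009.
Rate = 8.895/(1 + 5.009) = 1.48 kJ/s.

1.48 kJ/s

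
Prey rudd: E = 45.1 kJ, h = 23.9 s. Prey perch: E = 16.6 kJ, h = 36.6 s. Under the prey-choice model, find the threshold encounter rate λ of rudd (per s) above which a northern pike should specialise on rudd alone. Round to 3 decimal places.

0.013 per s

Drop perch once their profitability E₂/h₂ falls below the rate achievable on rudd alone: E₂/h₂ = λE₁/(1 + λh₁).
Solve for λ: λE₁h₂ = E₂(1 + λh₁) → λ(E₁h₂ − E₂h₁) = E₂ → λ = E₂/(E₁h₂ − E₂h₁).
λ = 16.6/(45.1×36.6 − 16.6×23.9) = 16.6/1254 = 0.01324 per s.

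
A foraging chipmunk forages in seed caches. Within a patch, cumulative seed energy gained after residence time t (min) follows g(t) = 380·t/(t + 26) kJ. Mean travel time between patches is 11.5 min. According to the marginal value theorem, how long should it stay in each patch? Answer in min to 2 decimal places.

Maximise g(t)/(T+t): set derivative to zero → g'(t)(T+t) = g(t).
g'(t) = 380·26/(t + 26)². Setting 380·26/(t+26)² = 380t/[(t+26)(11.5+t)] gives 26(11.5+t) = t(t+26), so t² = 26×11.5 = 299.
t* = √299 = 17.29 min.

17.29 min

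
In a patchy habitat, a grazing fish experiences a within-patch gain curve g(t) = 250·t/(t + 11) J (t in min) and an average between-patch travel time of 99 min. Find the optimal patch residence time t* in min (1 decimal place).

By the marginal value theorem, leave when the instantaneous gain rate g'(t) equals the habitat-wide average g(t)/(T + t).
g'(t) = 250·11/(t + 11)². Setting 250·11/(t+11)² = 250t/[(t+11)(99+t)] gives 11(99+t) = t(t+11), so t² = 11×99 = 1089.
t* = √1089 = 33 min.

33.0 min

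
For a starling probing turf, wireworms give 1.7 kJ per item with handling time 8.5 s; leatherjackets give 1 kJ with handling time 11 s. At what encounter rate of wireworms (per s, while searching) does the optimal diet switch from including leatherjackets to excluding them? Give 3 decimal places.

Drop leatherjackets once their profitability E₂/h₂ falls below the rate achievable on wireworms alone: E₂/h₂ = λE₁/(1 + λh₁).
Solve for λ: λE₁h₂ = E₂(1 + λh₁) → λ(E₁h₂ − E₂h₁) = E₂ → λ = E₂/(E₁h₂ − E₂h₁).
λ = 1/(1.7×11 − 1×8.5) = 1/10.2 = 0.09804 per s.

0.098 per s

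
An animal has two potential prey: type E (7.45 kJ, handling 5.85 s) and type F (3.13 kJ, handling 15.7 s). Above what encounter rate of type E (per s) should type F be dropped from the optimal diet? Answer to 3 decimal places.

0.032 per s

The zero-one rule: include type F iff E₂/h₂ > λE₁/(1+λh₁). Equality gives the switch point.
λE₁h₂ = E₂ + λE₂h₁ ⇒ λ = E₂/(E₁h₂ − E₂h₁) = 3.13/(117 − 18.31) = 0.03173 per s.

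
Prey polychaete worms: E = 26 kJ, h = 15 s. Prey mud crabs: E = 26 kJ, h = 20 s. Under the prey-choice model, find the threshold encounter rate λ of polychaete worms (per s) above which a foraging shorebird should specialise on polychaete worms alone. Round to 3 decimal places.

The zero-one rule: include mud crabs iff E₂/h₂ > λE₁/(1+λh₁). Equality gives the switch point.
λE₁h₂ = E₂ + λE₂h₁ ⇒ λ = E₂/(E₁h₂ − E₂h₁) = 26/(520 − 390) = 0.2 per s.

0.200 per s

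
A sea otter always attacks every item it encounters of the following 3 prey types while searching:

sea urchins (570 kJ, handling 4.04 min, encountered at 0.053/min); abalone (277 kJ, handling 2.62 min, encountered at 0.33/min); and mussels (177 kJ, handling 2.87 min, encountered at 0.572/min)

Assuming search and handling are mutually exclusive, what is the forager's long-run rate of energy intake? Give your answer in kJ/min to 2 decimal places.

Energy encountered per unit search time: 0.053×570 + 0.33×277 + 0.572×177 = 222.9 kJ/min.
Handling time per unit search time: 0.053×4.04 + 0.33×2.62 + 0.572×2.87 = 2.72.
Rate = 222.9/(1 + 2.72) = 59.9 kJ/min.

59.90 kJ/min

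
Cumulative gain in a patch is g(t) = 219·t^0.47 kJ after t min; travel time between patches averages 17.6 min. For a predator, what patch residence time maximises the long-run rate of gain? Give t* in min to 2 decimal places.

By the marginal value theorem, leave when the instantaneous gain rate g'(t) equals the habitat-wide average g(t)/(T + t).
g'(t) = 0.47·219·t^-0.53. Setting 0.47·219·t^-0.53 = 219·t^0.47/(17.6+t) gives 0.47(17.6+t) = t, so 0.53·t = 0.47×17.6.
t* = 0.47×17.6/0.53 = 15.61 min.

15.61 min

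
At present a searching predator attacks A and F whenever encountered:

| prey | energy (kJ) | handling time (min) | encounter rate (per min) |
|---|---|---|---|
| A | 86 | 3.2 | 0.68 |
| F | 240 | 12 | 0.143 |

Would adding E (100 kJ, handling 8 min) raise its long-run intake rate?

No

Intake rate on the current diet: R = (0.68×86 + 0.143×240) / (1 + 0.68×3.2 + 0.143×12) = 92.8/4.892 = 18.97 kJ/min.
Profitability of E: 100/8 = 12.5 kJ/min.
Since 12.5 < R, time spent handling E is better spent searching.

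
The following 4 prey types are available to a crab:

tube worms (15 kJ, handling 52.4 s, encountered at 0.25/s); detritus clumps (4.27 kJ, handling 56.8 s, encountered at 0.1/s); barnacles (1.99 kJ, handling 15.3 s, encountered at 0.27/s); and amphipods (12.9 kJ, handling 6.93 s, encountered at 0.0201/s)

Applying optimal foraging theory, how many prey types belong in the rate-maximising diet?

Profitabilities (E/h, kJ/s): amphipods 1.86, tube worms 0.286, barnacles 0.13, detritus clumps 0.0752. Add prey in this order while the next type's profitability exceeds the intake rate on those already taken.
Rate on top 1: 0.2276. tube worms: 0.286 > 0.2276 → include.
Rate on top 2: 0.2816. barnacles: 0.13 < 0.2816 → exclude; stop.
Optimal diet: amphipods, tube worms — 2 of 4 types.

2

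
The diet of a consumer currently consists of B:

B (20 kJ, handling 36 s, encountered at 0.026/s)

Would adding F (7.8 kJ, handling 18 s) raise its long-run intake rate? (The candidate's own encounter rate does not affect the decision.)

On B alone, R = ΣλE/(1+Σλh) = 0.52/1.936 = 0.2686 kJ/s.
Profitability of F: 7.8/18 = 0.4333 kJ/s.
0.4333 > 0.2686, so adding F raises the average — include it.

Yes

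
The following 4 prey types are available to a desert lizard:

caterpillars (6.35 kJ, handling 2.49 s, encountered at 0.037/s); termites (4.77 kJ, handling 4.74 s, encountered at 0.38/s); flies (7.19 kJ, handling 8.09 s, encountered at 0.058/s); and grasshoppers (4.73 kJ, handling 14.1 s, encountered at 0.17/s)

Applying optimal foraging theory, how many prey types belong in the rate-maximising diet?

3

E/h in descending order: caterpillars 2.55, termites 1.01, flies 0.889, grasshoppers 0.335 kJ/s. The optimal diet is the largest prefix of this list for which every included type satisfies E_i/h_i > R on the types above it.
Rate on top 1: 0.2151. termites: 1.01 > 0.2151 → include.
Rate on top 2: 0.7077. flies: 0.889 > 0.7077 → include.
Rate on top 3: 0.7329. grasshoppers: 0.335 < 0.7329 → exclude; stop.
Optimal diet: caterpillars, termites, flies — 3 of 4 types.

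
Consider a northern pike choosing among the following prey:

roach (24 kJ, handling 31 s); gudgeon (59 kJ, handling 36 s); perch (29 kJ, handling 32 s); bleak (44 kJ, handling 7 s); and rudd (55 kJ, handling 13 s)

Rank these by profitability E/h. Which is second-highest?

rudd

In descending order of E/h:
bleak: 44/7 = 6.29 kJ/s
rudd: 55/13 = 4.23 kJ/s
gudgeon: 59/36 = 1.64 kJ/s
perch: 29/32 = 0.906 kJ/s
roach: 24/31 = 0.774 kJ/s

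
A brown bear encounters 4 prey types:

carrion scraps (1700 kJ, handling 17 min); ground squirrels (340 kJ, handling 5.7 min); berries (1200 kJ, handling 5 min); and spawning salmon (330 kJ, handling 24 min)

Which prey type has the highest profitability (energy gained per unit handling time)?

berries

Profitability E/h (kJ/min): carrion scraps = 1700/17 = 100, ground squirrels = 340/5.7 = 59.6, berries = 1200/5 = 240, spawning salmon = 330/24 = 13.8.
Ranked: berries > carrion scraps > ground squirrels > spawning salmon.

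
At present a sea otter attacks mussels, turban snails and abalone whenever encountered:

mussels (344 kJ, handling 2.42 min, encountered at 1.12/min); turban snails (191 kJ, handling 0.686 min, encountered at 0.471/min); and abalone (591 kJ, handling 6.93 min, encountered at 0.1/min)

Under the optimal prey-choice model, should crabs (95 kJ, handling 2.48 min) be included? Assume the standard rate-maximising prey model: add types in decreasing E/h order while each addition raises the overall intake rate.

No

Intake rate on the current diet: R = (1.12×344 + 0.471×191 + 0.1×591) / (1 + 1.12×2.42 + 0.471×0.686 + 0.1×6.93) = 534.3/4.727 = 113.1 kJ/min.
Profitability of crabs: 95/2.48 = 38.31 kJ/min.
Since 38.31 < R, time spent handling crabs is better spent searching.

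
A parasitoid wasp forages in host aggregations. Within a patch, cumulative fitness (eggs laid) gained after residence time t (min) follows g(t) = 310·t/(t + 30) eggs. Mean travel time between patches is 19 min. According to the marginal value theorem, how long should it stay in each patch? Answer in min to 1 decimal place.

By the marginal value theorem, leave when the instantaneous gain rate g'(t) equals the habitat-wide average g(t)/(T + t).
g'(t) = 310·30/(t + 30)². Setting 310·30/(t+30)² = 310t/[(t+30)(19+t)] gives 30(19+t) = t(t+30), so t² = 30×19 = 570.
t* = √570 = 23.87 min.

23.9 min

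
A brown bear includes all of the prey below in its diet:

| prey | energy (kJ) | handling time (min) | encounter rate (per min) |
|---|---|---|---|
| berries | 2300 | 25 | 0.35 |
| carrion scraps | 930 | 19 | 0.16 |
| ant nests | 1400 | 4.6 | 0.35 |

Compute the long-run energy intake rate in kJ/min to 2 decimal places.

100.26 kJ/min

R = Σλ_iE_i / (1 + Σλ_ih_i)
Numerator: 0.35×2300 + 0.16×930 + 0.35×1400 = 1444
Denominator: 1 + 0.35×25 + 0.16×19 + 0.35×4.6 = 14.4
R = 1444/14.4 = 100.3 kJ/min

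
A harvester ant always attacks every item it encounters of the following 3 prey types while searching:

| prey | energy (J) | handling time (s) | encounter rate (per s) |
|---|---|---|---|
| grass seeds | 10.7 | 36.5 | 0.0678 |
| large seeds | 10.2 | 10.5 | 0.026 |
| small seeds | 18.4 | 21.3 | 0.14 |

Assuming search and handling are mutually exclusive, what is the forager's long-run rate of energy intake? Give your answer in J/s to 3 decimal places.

0.530 J/s

R = Σλ_iE_i / (1 + Σλ_ih_i)
Numerator: 0.0678×10.7 + 0.026×10.2 + 0.14×18.4 = 3.567
Denominator: 1 + 0.0678×36.5 + 0.026×10.5 + 0.14×21.3 = 6.73
R = 3.567/6.73 = 0.53 J/s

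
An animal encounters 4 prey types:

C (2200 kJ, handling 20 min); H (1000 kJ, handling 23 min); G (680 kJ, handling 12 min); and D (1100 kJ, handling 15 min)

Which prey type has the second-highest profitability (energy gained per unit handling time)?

In descending order of E/h:
C: 2200/20 = 110 kJ/min
D: 1100/15 = 73.3 kJ/min
G: 680/12 = 56.7 kJ/min
H: 1000/23 = 43.5 kJ/min

D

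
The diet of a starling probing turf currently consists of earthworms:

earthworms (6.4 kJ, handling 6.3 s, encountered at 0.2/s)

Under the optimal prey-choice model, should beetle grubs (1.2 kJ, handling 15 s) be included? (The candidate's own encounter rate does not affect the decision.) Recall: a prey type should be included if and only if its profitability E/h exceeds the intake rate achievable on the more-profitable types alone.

Intake rate on the current diet: R = (0.2×6.4) / (1 + 0.2×6.3) = 1.28/2.26 = 0.5664 kJ/s.
beetle grubs: E/h = 1.2/15 = 0.08 kJ/s.
Since 0.08 < R, time spent handling beetle grubs is better spent searching.

No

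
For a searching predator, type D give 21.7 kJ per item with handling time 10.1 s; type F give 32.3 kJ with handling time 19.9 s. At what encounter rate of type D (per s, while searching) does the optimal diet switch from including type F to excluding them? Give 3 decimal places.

The zero-one rule: include type F iff E₂/h₂ > λE₁/(1+λh₁). Equality gives the switch point.
λE₁h₂ = E₂ + λE₂h₁ ⇒ λ = E₂/(E₁h₂ − E₂h₁) = 32.3/(431.8 − 326.2) = 0.3059 per s.

0.306 per s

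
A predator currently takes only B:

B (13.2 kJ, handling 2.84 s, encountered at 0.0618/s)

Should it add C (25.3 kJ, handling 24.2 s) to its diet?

Yes

Intake rate on the current diet: R = (0.0618×13.2) / (1 + 0.0618×2.84) = 0.8158/1.176 = 0.694 kJ/s.
Profitability of C: 25.3/24.2 = 1.045 kJ/s.
Since 1.045 > R, including C increases the long-run rate.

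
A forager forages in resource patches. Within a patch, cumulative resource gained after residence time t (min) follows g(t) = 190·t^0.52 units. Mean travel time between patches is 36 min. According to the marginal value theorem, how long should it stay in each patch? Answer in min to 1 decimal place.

By the marginal value theorem, leave when the instantaneous gain rate g'(t) equals the habitat-wide average g(t)/(T + t).
g'(t) = 0.52·190·t^-0.48. Setting 0.52·190·t^-0.48 = 190·t^0.52/(36+t) gives 0.52(36+t) = t, so 0.48·t = 0.52×36.
t* = 0.52×36/0.48 = 39 min.

39.0 min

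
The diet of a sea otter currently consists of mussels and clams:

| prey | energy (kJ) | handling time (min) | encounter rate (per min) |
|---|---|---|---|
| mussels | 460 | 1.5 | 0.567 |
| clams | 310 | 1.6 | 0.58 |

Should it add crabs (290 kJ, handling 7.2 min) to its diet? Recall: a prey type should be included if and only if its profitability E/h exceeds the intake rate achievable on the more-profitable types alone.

No

Intake rate on the current diet: R = (0.567×460 + 0.58×310) / (1 + 0.567×1.5 + 0.58×1.6) = 440.6/2.778 = 158.6 kJ/min.
crabs: E/h = 290/7.2 = 40.28 kJ/min.
Since 40.28 < R, time spent handling crabs is better spent searching.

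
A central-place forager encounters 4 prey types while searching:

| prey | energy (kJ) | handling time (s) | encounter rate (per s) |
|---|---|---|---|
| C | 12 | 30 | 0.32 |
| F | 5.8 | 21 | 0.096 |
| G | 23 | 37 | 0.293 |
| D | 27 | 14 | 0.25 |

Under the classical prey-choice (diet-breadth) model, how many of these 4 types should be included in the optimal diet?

1

E/h in descending order: D 1.93, G 0.622, C 0.4, F 0.276 kJ/s. The optimal diet is the largest prefix of this list for which every included type satisfies E_i/h_i > R on the types above it.
Rate on top 1: 1.5. G: 0.622 < 1.5 → exclude; stop.
Optimal diet: D — 1 of 4 types.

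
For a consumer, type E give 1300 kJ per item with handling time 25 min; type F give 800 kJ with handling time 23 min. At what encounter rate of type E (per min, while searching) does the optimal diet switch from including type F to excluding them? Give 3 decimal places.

0.081 per min

Drop type F once their profitability E₂/h₂ falls below the rate achievable on type E alone: E₂/h₂ = λE₁/(1 + λh₁).
Solve for λ: λE₁h₂ = E₂(1 + λh₁) → λ(E₁h₂ − E₂h₁) = E₂ → λ = E₂/(E₁h₂ − E₂h₁).
λ = 800/(1300×23 − 800×25) = 800/9900 = 0.08081 per min.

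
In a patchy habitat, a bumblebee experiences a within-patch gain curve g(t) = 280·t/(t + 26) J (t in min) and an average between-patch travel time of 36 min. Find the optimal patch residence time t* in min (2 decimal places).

30.59 min

Optimal t* satisfies g'(t*) = g(t*)/(T + t*).
g'(t) = 280·26/(t + 26)². Setting 280·26/(t+26)² = 280t/[(t+26)(36+t)] gives 26(36+t) = t(t+26), so t² = 26×36 = 936.
t* = √936 = 30.59 min.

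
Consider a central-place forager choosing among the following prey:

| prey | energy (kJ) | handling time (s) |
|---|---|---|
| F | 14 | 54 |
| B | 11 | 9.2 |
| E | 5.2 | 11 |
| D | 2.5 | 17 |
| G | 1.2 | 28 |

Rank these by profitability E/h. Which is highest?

B

Profitability E/h (kJ/s): F = 14/54 = 0.259, B = 11/9.2 = 1.2, E = 5.2/11 = 0.473, D = 2.5/17 = 0.147, G = 1.2/28 = 0.0429.
Ranked: B > E > F > D > G.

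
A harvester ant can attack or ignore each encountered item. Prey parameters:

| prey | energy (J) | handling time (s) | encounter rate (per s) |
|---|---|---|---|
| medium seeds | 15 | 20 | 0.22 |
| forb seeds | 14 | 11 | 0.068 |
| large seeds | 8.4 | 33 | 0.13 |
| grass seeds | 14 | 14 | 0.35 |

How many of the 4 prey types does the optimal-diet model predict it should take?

2

Rank by E/h (J/s): forb seeds 1.27, grass seeds 1, medium seeds 0.75, large seeds 0.255. Include each in turn until the next type's E/h falls below the running intake rate.
Rate on top 1: 0.5446. grass seeds: 1 > 0.5446 → include.
Rate on top 2: 0.8803. medium seeds: 0.75 < 0.8803 → exclude; stop.
Optimal diet: forb seeds, grass seeds — 2 of 4 types.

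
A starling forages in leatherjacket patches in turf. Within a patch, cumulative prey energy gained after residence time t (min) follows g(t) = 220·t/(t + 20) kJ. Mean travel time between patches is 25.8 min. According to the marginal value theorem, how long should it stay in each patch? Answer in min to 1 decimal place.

By the marginal value theorem, leave when the instantaneous gain rate g'(t) equals the habitat-wide average g(t)/(T + t).
g'(t) = 220·20/(t + 20)². Setting 220·20/(t+20)² = 220t/[(t+20)(25.8+t)] gives 20(25.8+t) = t(t+20), so t² = 20×25.8 = 516.
t* = √516 = 22.72 min.

22.7 min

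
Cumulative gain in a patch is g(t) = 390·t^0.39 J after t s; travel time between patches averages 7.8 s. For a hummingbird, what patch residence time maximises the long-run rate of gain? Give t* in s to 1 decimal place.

Maximise g(t)/(T+t): set derivative to zero → g'(t)(T+t) = g(t).
g'(t) = 0.39·390·t^-0.61. Setting 0.39·390·t^-0.61 = 390·t^0.39/(7.8+t) gives 0.39(7.8+t) = t, so 0.61·t = 0.39×7.8.
t* = 0.39×7.8/0.61 = 4.987 s.

5.0 s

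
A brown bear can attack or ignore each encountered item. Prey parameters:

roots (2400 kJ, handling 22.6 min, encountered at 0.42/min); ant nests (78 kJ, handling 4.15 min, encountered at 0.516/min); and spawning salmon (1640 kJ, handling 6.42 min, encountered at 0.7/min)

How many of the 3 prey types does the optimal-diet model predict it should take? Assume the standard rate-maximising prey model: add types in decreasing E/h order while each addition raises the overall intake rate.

1

Profitabilities (E/h, kJ/min): spawning salmon 255, roots 106, ant nests 18.8. Add prey in this order while the next type's profitability exceeds the intake rate on those already taken.
Rate on top 1: 209. roots: 106 < 209 → exclude; stop.
Optimal diet: spawning salmon — 1 of 3 types.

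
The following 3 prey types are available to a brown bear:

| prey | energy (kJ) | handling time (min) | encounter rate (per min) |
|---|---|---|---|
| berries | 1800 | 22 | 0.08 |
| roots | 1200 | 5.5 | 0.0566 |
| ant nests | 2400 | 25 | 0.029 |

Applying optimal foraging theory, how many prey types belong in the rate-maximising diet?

3

Rank by E/h (kJ/min): roots 218, ant nests 96, berries 81.8. Include each in turn until the next type's E/h falls below the running intake rate.
Rate on top 1: 51.8. ant nests: 96 > 51.8 → include.
Rate on top 2: 67.53. berries: 81.8 > 67.53 → include.
Optimal diet: roots, ant nests, berries — 3 of 3 types.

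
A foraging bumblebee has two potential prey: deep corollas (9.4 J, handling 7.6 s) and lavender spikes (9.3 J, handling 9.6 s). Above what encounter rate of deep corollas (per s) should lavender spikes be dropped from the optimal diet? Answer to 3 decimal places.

0.475 per s

The zero-one rule: include lavender spikes iff E₂/h₂ > λE₁/(1+λh₁). Equality gives the switch point.
λE₁h₂ = E₂ + λE₂h₁ ⇒ λ = E₂/(E₁h₂ − E₂h₁) = 9.3/(90.24 − 70.68) = 0.4755 per s.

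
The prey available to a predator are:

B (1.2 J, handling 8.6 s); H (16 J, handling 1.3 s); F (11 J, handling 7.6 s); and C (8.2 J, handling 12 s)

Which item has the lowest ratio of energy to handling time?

Profitability E/h (J/s): B = 1.2/8.6 = 0.14, H = 16/1.3 = 12.3, F = 11/7.6 = 1.45, C = 8.2/12 = 0.683.
Ranked: H > F > C > B.

B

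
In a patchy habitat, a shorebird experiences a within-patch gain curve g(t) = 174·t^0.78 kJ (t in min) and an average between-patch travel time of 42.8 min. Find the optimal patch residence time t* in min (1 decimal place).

By the marginal value theorem, leave when the instantaneous gain rate g'(t) equals the habitat-wide average g(t)/(T + t).
g'(t) = 0.78·174·t^-0.22. Setting 0.78·174·t^-0.22 = 174·t^0.78/(42.8+t) gives 0.78(42.8+t) = t, so 0.22·t = 0.78×42.8.
t* = 0.78×42.8/0.22 = 151.7 min.

151.7 min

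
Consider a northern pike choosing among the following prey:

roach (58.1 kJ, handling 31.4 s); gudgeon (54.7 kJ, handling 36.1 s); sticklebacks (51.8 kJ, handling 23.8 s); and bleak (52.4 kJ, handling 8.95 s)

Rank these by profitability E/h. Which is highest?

bleak

Profitability E/h (kJ/s): roach = 58.1/31.4 = 1.85, gudgeon = 54.7/36.1 = 1.52, sticklebacks = 51.8/23.8 = 2.18, bleak = 52.4/8.95 = 5.85.
Ranked: bleak > sticklebacks > roach > gudgeon.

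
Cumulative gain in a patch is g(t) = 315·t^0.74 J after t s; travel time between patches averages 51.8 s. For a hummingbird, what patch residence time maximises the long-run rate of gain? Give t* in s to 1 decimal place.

Optimal t* satisfies g'(t*) = g(t*)/(T + t*).
g'(t) = 0.74·315·t^-0.26. Setting 0.74·315·t^-0.26 = 315·t^0.74/(51.8+t) gives 0.74(51.8+t) = t, so 0.26·t = 0.74×51.8.
t* = 0.74×51.8/0.26 = 147.4 s.

147.4 s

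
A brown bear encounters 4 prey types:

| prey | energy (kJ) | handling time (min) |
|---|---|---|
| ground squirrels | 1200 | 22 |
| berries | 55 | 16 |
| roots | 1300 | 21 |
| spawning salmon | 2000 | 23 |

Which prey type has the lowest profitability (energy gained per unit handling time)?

berries

Profitability E/h (kJ/min): ground squirrels = 1200/22 = 54.5, berries = 55/16 = 3.44, roots = 1300/21 = 61.9, spawning salmon = 2000/23 = 87.
Ranked: spawning salmon > roots > ground squirrels > berries.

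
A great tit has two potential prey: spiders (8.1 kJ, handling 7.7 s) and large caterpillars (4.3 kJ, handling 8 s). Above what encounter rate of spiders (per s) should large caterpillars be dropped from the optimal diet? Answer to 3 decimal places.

0.136 per s

At the threshold, the rate on spiders alone equals the profitability of large caterpillars: λ·8.1/(1 + λ·7.7) = 4.3/8 = 0.5375.
Rearranging, λ(8.1 − 0.5375×7.7) = 0.5375, so λ = 0.5375/3.961 = 0.1357 per s.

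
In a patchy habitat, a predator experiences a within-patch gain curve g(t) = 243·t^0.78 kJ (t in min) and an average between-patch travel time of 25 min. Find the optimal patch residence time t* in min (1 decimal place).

88.6 min

Maximise g(t)/(T+t): set derivative to zero → g'(t)(T+t) = g(t).
g'(t) = 0.78·243·t^-0.22. Setting 0.78·243·t^-0.22 = 243·t^0.78/(25+t) gives 0.78(25+t) = t, so 0.22·t = 0.78×25.
t* = 0.78×25/0.22 = 88.64 min.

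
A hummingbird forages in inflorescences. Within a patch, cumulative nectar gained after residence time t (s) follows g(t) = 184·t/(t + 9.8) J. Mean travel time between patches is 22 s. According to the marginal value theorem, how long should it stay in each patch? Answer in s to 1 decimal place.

14.7 s

Optimal t* satisfies g'(t*) = g(t*)/(T + t*).
g'(t) = 184·9.8/(t + 9.8)². Setting 184·9.8/(t+9.8)² = 184t/[(t+9.8)(22+t)] gives 9.8(22+t) = t(t+9.8), so t² = 9.8×22 = 215.6.
t* = √215.6 = 14.68 s.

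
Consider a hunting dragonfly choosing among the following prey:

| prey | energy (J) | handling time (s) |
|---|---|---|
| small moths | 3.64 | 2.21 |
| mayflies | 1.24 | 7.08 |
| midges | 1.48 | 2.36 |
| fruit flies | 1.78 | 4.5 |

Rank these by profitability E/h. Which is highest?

small moths

In descending order of E/h:
small moths: 3.64/2.21 = 1.65 J/s
midges: 1.48/2.36 = 0.627 J/s
fruit flies: 1.78/4.5 = 0.396 J/s
mayflies: 1.24/7.08 = 0.175 J/s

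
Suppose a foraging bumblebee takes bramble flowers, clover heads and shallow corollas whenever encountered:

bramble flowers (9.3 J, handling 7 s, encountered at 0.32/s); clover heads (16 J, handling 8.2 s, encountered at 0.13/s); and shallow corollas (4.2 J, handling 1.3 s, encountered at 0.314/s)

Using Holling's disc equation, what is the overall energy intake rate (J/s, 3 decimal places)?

1.352 J/s

R = (0.32×9.3 + 0.13×16 + 0.314×4.2) / (1 + 0.32×7 + 0.13×8.2 + 0.314×1.3) = 6.375/4.714 = 1.352 J/s.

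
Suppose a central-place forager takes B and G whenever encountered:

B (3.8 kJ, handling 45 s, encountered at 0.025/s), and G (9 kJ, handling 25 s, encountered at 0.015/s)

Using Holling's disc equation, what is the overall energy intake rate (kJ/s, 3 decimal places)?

0.092 kJ/s

R = (0.025×3.8 + 0.015×9) / (1 + 0.025×45 + 0.015×25) = 0.23/2.5 = 0.092 kJ/s.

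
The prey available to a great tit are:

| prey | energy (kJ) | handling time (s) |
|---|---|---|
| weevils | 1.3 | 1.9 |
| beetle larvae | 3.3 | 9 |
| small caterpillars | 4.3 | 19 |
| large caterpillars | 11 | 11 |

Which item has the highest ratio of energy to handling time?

In descending order of E/h:
large caterpillars: 11/11 = 1 kJ/s
weevils: 1.3/1.9 = 0.684 kJ/s
beetle larvae: 3.3/9 = 0.367 kJ/s
small caterpillars: 4.3/19 = 0.226 kJ/s

large caterpillars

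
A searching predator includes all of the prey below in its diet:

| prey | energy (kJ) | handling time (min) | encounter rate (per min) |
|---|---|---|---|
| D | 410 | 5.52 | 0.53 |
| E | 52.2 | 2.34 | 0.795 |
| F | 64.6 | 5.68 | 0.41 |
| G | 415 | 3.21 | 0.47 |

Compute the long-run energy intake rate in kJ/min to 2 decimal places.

R = Σλ_iE_i / (1 + Σλ_ih_i)
Numerator: 0.53×410 + 0.795×52.2 + 0.41×64.6 + 0.47×415 = 480.3
Denominator: 1 + 0.53×5.52 + 0.795×2.34 + 0.41×5.68 + 0.47×3.21 = 9.623
R = 480.3/9.623 = 49.91 kJ/min

49.91 kJ/min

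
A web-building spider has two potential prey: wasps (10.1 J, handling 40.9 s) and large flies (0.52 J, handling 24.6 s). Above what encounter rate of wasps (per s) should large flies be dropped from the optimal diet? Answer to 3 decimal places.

Drop large flies once their profitability E₂/h₂ falls below the rate achievable on wasps alone: E₂/h₂ = λE₁/(1 + λh₁).
Solve for λ: λE₁h₂ = E₂(1 + λh₁) → λ(E₁h₂ − E₂h₁) = E₂ → λ = E₂/(E₁h₂ − E₂h₁).
λ = 0.52/(10.1×24.6 − 0.52×40.9) = 0.52/227.2 = 0.002289 per s.

0.002 per s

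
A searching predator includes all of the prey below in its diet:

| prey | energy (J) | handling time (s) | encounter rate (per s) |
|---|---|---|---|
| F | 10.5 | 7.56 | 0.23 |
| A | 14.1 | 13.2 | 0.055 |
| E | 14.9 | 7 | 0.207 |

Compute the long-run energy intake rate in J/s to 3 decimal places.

1.277 J/s

R = (0.23×10.5 + 0.055×14.1 + 0.207×14.9) / (1 + 0.23×7.56 + 0.055×13.2 + 0.207×7) = 6.275/4.914 = 1.277 J/s.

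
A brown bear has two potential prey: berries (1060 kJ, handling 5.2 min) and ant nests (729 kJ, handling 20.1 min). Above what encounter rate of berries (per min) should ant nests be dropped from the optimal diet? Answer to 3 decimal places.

0.042 per min

At the threshold, the rate on berries alone equals the profitability of ant nests: λ·1060/(1 + λ·5.2) = 729/20.1 = 36.27.
Rearranging, λ(1060 − 36.27×5.2) = 36.27, so λ = 36.27/871.4 = 0.04162 per min.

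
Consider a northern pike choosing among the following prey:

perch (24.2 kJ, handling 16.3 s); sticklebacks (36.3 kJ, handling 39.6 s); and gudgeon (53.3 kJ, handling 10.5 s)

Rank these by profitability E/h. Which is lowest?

sticklebacks

Profitability E/h (kJ/s): perch = 24.2/16.3 = 1.48, sticklebacks = 36.3/39.6 = 0.917, gudgeon = 53.3/10.5 = 5.08.
Ranked: gudgeon > perch > sticklebacks.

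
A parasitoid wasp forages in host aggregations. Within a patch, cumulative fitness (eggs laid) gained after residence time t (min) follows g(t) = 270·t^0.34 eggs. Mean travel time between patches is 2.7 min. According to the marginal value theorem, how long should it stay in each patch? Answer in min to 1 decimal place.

1.4 min

Maximise g(t)/(T+t): set derivative to zero → g'(t)(T+t) = g(t).
g'(t) = 0.34·270·t^-0.66. Setting 0.34·270·t^-0.66 = 270·t^0.34/(2.7+t) gives 0.34(2.7+t) = t, so 0.66·t = 0.34×2.7.
t* = 0.34×2.7/0.66 = 1.391 min.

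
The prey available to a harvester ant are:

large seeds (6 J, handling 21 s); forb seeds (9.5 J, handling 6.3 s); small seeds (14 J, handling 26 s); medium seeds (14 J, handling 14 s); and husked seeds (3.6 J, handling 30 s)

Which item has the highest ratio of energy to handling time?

forb seeds

In descending order of E/h:
forb seeds: 9.5/6.3 = 1.51 J/s
medium seeds: 14/14 = 1 J/s
small seeds: 14/26 = 0.538 J/s
large seeds: 6/21 = 0.286 J/s
husked seeds: 3.6/30 = 0.12 J/s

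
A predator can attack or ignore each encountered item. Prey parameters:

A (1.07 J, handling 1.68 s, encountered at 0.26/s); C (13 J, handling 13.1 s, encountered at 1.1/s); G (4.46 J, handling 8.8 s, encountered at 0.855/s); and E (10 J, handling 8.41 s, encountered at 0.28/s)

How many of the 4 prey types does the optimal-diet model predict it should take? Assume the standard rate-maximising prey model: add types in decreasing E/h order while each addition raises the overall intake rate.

Profitabilities (E/h, J/s): E 1.19, C 0.992, A 0.637, G 0.507. Add prey in this order while the next type's profitability exceeds the intake rate on those already taken.
Rate on top 1: 0.8346. C: 0.992 > 0.8346 → include.
Rate on top 2: 0.9626. A: 0.637 < 0.9626 → exclude; stop.
Optimal diet: E, C — 2 of 4 types.

2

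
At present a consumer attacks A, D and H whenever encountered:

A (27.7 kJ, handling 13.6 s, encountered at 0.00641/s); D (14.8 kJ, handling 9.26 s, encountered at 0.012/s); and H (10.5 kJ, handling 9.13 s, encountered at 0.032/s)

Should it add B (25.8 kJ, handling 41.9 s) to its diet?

On A, D and H alone, R = ΣλE/(1+Σλh) = 0.6912/1.49 = 0.4637 kJ/s.
B: E/h = 25.8/41.9 = 0.6158 kJ/s.
Since 0.6158 > R, including B increases the long-run rate.

Yes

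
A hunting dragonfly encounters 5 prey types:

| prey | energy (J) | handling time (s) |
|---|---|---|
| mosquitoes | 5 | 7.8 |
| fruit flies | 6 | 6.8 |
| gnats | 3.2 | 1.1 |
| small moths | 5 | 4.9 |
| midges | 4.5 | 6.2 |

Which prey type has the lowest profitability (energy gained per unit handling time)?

mosquitoes

In descending order of E/h:
gnats: 3.2/1.1 = 2.91 J/s
small moths: 5/4.9 = 1.02 J/s
fruit flies: 6/6.8 = 0.882 J/s
midges: 4.5/6.2 = 0.726 J/s
mosquitoes: 5/7.8 = 0.641 J/s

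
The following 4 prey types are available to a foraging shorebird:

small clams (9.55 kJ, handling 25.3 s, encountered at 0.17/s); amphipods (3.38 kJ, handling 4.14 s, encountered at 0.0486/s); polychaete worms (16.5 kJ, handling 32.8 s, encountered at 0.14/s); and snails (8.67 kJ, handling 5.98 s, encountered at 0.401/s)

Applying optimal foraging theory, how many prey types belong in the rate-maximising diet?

1

Profitabilities (E/h, kJ/s): snails 1.45, amphipods 0.816, polychaete worms 0.503, small clams 0.377. Add prey in this order while the next type's profitability exceeds the intake rate on those already taken.
Rate on top 1: 1.023. amphipods: 0.816 < 1.023 → exclude; stop.
Optimal diet: snails — 1 of 4 types.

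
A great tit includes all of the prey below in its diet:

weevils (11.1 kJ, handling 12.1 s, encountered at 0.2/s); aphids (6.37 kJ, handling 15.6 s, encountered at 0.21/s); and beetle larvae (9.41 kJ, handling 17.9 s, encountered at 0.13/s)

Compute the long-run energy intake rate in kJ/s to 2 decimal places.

0.53 kJ/s

R = Σλ_iE_i / (1 + Σλ_ih_i)
Numerator: 0.2×11.1 + 0.21×6.37 + 0.13×9.41 = 4.781
Denominator: 1 + 0.2×12.1 + 0.21×15.6 + 0.13×17.9 = 9.023
R = 4.781/9.023 = 0.5299 kJ/s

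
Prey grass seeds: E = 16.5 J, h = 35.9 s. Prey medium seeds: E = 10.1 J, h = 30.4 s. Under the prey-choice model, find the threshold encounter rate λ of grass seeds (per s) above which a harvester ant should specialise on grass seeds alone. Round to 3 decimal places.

0.073 per s

At the threshold, the rate on grass seeds alone equals the profitability of medium seeds: λ·16.5/(1 + λ·35.9) = 10.1/30.4 = 0.3322.
Rearranging, λ(16.5 − 0.3322×35.9) = 0.3322, so λ = 0.3322/4.573 = 0.07266 per s.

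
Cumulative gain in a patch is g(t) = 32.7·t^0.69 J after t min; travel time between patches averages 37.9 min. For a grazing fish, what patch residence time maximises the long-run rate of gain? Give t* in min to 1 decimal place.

84.4 min

Optimal t* satisfies g'(t*) = g(t*)/(T + t*).
g'(t) = 0.69·32.7·t^-0.31. Setting 0.69·32.7·t^-0.31 = 32.7·t^0.69/(37.9+t) gives 0.69(37.9+t) = t, so 0.31·t = 0.69×37.9.
t* = 0.69×37.9/0.31 = 84.36 min.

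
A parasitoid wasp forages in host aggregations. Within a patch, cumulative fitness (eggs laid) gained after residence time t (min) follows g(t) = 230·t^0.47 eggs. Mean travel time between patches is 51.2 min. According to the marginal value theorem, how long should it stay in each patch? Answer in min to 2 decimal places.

Optimal t* satisfies g'(t*) = g(t*)/(T + t*).
g'(t) = 0.47·230·t^-0.53. Setting 0.47·230·t^-0.53 = 230·t^0.47/(51.2+t) gives 0.47(51.2+t) = t, so 0.53·t = 0.47×51.2.
t* = 0.47×51.2/0.53 = 45.4 min.

45.40 min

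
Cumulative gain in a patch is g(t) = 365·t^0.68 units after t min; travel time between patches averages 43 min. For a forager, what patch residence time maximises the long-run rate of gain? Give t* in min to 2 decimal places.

Optimal t* satisfies g'(t*) = g(t*)/(T + t*).
g'(t) = 0.68·365·t^-0.32. Setting 0.68·365·t^-0.32 = 365·t^0.68/(43+t) gives 0.68(43+t) = t, so 0.32·t = 0.68×43.
t* = 0.68×43/0.32 = 91.38 min.

91.38 min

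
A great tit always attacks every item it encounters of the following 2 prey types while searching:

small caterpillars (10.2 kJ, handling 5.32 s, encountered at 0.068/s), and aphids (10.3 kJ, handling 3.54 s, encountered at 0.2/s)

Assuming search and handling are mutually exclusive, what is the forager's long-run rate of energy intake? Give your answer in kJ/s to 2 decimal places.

R = Σλ_iE_i / (1 + Σλ_ih_i)
Numerator: 0.068×10.2 + 0.2×10.3 = 2.754
Denominator: 1 + 0.068×5.32 + 0.2×3.54 = 2.07
R = 2.754/2.07 = 1.33 kJ/s

1.33 kJ/s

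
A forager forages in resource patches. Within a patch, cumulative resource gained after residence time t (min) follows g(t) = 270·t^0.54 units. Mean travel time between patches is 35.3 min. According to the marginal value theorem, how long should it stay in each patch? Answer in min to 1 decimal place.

Optimal t* satisfies g'(t*) = g(t*)/(T + t*).
g'(t) = 0.54·270·t^-0.46. Setting 0.54·270·t^-0.46 = 270·t^0.54/(35.3+t) gives 0.54(35.3+t) = t, so 0.46·t = 0.54×35.3.
t* = 0.54×35.3/0.46 = 41.44 min.

41.4 min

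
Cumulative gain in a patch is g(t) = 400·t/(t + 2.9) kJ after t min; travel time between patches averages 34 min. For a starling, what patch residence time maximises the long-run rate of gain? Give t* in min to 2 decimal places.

9.93 min

Optimal t* satisfies g'(t*) = g(t*)/(T + t*).
g'(t) = 400·2.9/(t + 2.9)². Setting 400·2.9/(t+2.9)² = 400t/[(t+2.9)(34+t)] gives 2.9(34+t) = t(t+2.9), so t² = 2.9×34 = 98.6.
t* = √98.6 = 9.93 min.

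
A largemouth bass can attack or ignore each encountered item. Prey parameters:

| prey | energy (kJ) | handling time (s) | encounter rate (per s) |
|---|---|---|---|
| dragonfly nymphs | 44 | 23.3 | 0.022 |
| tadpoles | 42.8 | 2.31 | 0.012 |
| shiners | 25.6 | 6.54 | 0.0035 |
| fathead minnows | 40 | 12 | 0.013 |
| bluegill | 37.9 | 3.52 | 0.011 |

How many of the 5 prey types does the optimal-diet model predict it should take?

5

Rank by E/h (kJ/s): tadpoles 18.5, bluegill 10.8, shiners 3.91, fathead minnows 3.33, dragonfly nymphs 1.89. Include each in turn until the next type's E/h falls below the running intake rate.
Rate on top 1: 0.4997. bluegill: 10.8 > 0.4997 → include.
Rate on top 2: 0.8725. shiners: 3.91 > 0.8725 → include.
Rate on top 3: 0.9364. fathead minnows: 3.33 > 0.9364 → include.
Rate on top 4: 1.237. dragonfly nymphs: 1.89 > 1.237 → include.
Optimal diet: tadpoles, bluegill, shiners, fathead minnows, dragonfly nymphs — 5 of 5 types.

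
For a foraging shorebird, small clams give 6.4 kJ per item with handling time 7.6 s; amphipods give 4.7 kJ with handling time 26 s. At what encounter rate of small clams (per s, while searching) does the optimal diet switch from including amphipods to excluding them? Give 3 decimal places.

The zero-one rule: include amphipods iff E₂/h₂ > λE₁/(1+λh₁). Equality gives the switch point.
λE₁h₂ = E₂ + λE₂h₁ ⇒ λ = E₂/(E₁h₂ − E₂h₁) = 4.7/(166.4 − 35.72) = 0.03597 per s.

0.036 per s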